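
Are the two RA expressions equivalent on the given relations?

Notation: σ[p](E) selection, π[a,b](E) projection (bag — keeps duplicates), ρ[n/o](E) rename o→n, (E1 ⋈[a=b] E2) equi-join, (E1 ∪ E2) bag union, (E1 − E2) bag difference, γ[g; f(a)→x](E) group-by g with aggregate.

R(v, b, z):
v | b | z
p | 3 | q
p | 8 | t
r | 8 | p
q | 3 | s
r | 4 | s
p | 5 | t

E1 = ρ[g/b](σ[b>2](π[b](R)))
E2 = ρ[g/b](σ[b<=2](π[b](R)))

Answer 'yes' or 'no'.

E1 per-node cardinality:
  R → 6
  π[b](R) → 6
  σ[b>2](π[b](R)) → 6
  ρ[g/b](σ[b>2](π[b](R))) → 6
E2 per-node cardinality:
  R → 6
  π[b](R) → 6
  σ[b<=2](π[b](R)) → 0
  ρ[g/b](σ[b<=2](π[b](R))) → 0

E1 result:
g
3
3
4
5
8
8
E2 result:
g
(0 rows)
Witness: (8,) appears 2× in E1 but 0× in E2.

no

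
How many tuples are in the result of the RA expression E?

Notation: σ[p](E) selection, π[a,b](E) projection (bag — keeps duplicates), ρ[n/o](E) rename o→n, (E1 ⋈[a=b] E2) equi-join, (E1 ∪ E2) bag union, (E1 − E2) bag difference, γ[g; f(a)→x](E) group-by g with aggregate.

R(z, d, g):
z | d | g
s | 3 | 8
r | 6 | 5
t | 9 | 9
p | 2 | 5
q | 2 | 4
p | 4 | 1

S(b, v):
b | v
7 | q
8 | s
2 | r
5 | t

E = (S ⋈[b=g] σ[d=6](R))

Subexpression sizes:
  S → 4
  R → 6
  σ[d=6](R) → 1
  (S ⋈[b=g] σ[d=6](R)) → 1

|E| = 1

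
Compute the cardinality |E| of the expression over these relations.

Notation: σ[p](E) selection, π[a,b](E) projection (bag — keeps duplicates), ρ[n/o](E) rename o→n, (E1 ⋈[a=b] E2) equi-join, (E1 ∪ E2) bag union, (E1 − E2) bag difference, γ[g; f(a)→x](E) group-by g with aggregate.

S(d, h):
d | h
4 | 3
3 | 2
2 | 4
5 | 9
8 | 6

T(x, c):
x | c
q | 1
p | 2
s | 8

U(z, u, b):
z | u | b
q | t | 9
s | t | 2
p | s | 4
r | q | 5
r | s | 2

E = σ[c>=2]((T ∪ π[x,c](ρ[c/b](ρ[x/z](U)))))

Subexpression sizes:
  T → 3
  U → 5
  ρ[x/z](U) → 5
  ρ[c/b](ρ[x/z](U)) → 5
  π[x,c](ρ[c/b](ρ[x/z](U))) → 5
  (T ∪ π[x,c](ρ[c/b](ρ[x/z](U)))) → 8
  σ[c>=2]((T ∪ π[x,c](ρ[c/b](ρ[x/z](U))))) → 7

|E| = 7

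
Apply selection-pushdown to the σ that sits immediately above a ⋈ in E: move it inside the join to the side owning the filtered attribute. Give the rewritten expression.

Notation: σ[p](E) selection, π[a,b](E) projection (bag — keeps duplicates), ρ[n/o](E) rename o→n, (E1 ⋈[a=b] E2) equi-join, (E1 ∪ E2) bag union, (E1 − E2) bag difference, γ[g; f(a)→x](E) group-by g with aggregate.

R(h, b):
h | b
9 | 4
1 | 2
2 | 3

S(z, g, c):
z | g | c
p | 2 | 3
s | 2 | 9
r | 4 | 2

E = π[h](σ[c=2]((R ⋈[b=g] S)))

σ filters on c, owned by the right side.
E' = π[h]((R ⋈[b=g] σ[c=2](S)))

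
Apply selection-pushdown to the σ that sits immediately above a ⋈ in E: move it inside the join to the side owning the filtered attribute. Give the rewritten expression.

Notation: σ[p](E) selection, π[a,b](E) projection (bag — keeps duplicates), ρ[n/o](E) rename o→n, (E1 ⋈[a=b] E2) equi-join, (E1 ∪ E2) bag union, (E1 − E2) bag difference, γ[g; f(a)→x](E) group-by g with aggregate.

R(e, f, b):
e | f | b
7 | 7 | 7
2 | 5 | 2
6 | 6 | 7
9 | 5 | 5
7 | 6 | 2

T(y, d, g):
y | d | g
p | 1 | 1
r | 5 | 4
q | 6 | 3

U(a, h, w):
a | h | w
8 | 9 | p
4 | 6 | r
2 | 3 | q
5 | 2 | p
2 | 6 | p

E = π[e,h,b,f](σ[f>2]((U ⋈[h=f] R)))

σ filters on f, owned by the right side.
E' = π[e,h,b,f]((U ⋈[h=f] σ[f>2](R)))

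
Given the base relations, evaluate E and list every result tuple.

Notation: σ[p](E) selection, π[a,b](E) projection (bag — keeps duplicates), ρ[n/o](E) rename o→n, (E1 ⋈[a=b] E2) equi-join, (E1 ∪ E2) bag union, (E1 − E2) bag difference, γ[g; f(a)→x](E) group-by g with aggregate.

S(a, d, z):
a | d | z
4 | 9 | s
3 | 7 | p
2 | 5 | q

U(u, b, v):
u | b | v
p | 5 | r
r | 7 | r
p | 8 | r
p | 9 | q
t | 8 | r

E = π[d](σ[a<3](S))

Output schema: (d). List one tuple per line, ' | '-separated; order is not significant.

Row counts bottom-up:
  S → 3
  σ[a<3](S) → 1
  π[d](σ[a<3](S)) → 1

== RESULT ==
d
5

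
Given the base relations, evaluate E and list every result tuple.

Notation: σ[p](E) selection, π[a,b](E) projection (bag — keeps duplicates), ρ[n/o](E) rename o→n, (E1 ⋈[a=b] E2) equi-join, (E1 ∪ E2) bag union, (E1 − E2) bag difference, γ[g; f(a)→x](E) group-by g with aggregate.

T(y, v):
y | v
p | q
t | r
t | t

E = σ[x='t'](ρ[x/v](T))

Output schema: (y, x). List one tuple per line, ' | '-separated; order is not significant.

Per-node cardinality:
  T → 3
  ρ[x/v](T) → 3
  σ[x='t'](ρ[x/v](T)) → 1

== RESULT ==
y | x
t | t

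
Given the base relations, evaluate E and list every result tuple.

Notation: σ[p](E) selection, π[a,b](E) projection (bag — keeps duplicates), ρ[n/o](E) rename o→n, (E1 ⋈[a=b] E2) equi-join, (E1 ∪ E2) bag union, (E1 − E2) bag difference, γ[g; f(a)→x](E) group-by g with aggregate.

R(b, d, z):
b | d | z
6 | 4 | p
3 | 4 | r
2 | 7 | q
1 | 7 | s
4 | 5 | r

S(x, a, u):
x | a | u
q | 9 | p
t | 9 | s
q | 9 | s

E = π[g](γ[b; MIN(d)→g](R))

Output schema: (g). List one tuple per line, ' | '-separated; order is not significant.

Row counts bottom-up:
  R → 5
  γ[b; MIN(d)→g](R) → 5
  π[g](γ[b; MIN(d)→g](R)) → 5

== RESULT ==
g
4
4
5
7
7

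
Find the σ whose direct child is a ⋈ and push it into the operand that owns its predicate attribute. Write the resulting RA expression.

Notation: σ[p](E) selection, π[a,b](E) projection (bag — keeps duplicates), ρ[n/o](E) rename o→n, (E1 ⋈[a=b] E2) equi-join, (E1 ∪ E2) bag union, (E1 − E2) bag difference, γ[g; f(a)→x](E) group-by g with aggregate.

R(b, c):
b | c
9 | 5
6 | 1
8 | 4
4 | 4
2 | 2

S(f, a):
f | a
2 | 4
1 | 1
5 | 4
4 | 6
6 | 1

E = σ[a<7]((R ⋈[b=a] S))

σ filters on a, owned by the right side.
E' = (R ⋈[b=a] σ[a<7](S))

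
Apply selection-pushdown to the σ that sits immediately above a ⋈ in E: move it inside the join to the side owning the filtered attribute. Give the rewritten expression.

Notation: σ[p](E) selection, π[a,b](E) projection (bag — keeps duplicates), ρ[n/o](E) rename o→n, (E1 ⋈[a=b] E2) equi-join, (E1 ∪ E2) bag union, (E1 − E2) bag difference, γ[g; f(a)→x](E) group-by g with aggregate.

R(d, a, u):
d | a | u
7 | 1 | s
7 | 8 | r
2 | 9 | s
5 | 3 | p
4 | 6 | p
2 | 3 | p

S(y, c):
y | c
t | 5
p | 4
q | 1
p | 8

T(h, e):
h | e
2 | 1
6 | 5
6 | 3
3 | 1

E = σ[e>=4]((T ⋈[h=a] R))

σ filters on e, owned by the left side.
E' = (σ[e>=4](T) ⋈[h=a] R)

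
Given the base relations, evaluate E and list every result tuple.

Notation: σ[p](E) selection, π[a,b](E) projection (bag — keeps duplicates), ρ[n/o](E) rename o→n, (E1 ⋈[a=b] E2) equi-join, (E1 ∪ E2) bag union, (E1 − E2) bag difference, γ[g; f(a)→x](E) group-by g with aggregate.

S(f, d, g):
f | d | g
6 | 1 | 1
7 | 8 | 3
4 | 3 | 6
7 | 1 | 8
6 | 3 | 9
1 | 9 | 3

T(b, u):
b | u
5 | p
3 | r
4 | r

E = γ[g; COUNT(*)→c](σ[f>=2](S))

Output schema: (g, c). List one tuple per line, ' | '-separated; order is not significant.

Stepwise |·|:
  S → 6
  σ[f>=2](S) → 5
  γ[g; COUNT(*)→c](σ[f>=2](S)) → 5

== RESULT ==
g | c
1 | 1
3 | 1
6 | 1
8 | 1
9 | 1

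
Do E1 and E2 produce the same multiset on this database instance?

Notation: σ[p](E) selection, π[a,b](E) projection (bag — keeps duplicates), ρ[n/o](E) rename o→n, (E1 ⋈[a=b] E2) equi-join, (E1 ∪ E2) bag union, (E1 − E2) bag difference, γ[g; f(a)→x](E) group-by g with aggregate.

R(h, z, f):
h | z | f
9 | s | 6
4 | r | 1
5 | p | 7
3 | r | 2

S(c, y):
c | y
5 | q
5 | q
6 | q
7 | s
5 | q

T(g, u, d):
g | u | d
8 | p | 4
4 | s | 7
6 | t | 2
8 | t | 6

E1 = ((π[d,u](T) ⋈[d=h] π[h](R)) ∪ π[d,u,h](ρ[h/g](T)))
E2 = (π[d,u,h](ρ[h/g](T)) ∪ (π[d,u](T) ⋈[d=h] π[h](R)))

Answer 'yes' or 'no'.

E1 subexpression sizes:
  T → 4
  π[d,u](T) → 4
  R → 4
  π[h](R) → 4
  (π[d,u](T) ⋈[d=h] π[h](R)) → 1
  T → 4
  ρ[h/g](T) → 4
  π[d,u,h](ρ[h/g](T)) → 4
  ((π[d,u](T) ⋈[d=h] π[h](R)) ∪ π[d,u,h](ρ[h/g](T))) → 5
E2 subexpression sizes:
  T → 4
  ρ[h/g](T) → 4
  π[d,u,h](ρ[h/g](T)) → 4
  T → 4
  π[d,u](T) → 4
  R → 4
  π[h](R) → 4
  (π[d,u](T) ⋈[d=h] π[h](R)) → 1
  (π[d,u,h](ρ[h/g](T)) ∪ (π[d,u](T) ⋈[d=h] π[h](R))) → 5

E1 and E2 produce the same multiset:
d | u | h
2 | t | 6
4 | p | 4
4 | p | 8
6 | t | 8
7 | s | 4

yes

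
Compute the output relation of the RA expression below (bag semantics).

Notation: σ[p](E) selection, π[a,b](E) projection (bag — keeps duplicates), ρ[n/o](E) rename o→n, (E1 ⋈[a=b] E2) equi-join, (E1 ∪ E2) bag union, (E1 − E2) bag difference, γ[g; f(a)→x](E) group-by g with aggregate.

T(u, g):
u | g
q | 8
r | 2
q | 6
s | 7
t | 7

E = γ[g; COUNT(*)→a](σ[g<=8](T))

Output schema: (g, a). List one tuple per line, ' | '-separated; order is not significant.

Subexpression sizes:
  T → 5
  σ[g<=8](T) → 5
  γ[g; COUNT(*)→a](σ[g<=8](T)) → 4

== RESULT ==
g | a
2 | 1
6 | 1
7 | 2
8 | 1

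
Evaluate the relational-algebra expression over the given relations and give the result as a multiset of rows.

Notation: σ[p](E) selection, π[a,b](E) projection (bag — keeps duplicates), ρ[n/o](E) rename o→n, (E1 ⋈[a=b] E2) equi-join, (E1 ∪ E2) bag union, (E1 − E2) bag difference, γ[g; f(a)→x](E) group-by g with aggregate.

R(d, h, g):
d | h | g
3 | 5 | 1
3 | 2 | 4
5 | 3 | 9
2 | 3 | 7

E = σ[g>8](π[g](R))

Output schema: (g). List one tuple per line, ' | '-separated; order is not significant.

Row counts bottom-up:
  R → 4
  π[g](R) → 4
  σ[g>8](π[g](R)) → 1

== RESULT ==
g
9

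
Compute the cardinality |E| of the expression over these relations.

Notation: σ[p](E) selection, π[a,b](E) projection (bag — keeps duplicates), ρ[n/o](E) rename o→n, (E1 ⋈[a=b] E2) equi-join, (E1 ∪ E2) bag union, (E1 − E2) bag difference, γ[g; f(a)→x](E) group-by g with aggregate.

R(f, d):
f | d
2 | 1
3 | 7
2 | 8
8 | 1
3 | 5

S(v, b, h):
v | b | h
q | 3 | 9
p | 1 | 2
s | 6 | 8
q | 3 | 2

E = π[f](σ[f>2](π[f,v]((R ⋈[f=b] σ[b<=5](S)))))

Per-node cardinality:
  R → 5
  S → 4
  σ[b<=5](S) → 3
  (R ⋈[f=b] σ[b<=5](S)) → 4
  π[f,v]((R ⋈[f=b] σ[b<=5](S))) → 4
  σ[f>2](π[f,v]((R ⋈[f=b] σ[b<=5](S)))) → 4
  π[f](σ[f>2](π[f,v]((R ⋈[f=b] σ[b<=5](S))))) → 4

|E| = 4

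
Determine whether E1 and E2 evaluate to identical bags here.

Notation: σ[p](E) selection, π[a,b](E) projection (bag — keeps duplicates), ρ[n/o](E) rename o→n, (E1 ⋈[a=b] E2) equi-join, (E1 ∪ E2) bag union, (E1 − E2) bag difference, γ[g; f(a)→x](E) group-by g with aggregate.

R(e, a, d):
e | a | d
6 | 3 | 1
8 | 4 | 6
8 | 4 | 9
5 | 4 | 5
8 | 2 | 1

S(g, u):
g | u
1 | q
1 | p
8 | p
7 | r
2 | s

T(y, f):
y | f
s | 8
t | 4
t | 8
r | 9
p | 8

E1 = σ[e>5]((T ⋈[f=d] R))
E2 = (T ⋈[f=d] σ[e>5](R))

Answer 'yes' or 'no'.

E1 stepwise |·|:
  T → 5
  R → 5
  (T ⋈[f=d] R) → 1
  σ[e>5]((T ⋈[f=d] R)) → 1
E2 stepwise |·|:
  T → 5
  R → 5
  σ[e>5](R) → 4
  (T ⋈[f=d] σ[e>5](R)) → 1

E1 and E2 produce the same multiset:
y | f | e | a | d
r | 9 | 8 | 4 | 9

yes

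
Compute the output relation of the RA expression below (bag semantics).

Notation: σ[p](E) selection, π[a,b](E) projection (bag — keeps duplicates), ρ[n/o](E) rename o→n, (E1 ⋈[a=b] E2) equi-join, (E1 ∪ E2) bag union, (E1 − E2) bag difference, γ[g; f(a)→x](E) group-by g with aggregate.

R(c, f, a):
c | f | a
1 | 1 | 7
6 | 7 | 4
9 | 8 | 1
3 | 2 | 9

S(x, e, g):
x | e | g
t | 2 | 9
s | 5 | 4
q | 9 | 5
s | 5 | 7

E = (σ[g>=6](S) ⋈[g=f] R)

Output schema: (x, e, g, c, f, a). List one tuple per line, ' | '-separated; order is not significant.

Row counts bottom-up:
  S → 4
  σ[g>=6](S) → 2
  R → 4
  (σ[g>=6](S) ⋈[g=f] R) → 1

== RESULT ==
x | e | g | c | f | a
s | 5 | 7 | 6 | 7 | 4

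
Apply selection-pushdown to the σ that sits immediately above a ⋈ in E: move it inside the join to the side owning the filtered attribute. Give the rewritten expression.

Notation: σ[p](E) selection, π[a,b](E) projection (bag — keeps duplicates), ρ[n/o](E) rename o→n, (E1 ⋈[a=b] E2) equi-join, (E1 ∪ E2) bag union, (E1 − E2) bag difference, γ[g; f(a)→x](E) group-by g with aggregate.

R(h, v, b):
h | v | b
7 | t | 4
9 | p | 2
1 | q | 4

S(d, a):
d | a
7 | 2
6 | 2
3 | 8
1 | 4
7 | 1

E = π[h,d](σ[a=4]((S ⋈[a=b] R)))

σ filters on a, owned by the left side.
E' = π[h,d]((σ[a=4](S) ⋈[a=b] R))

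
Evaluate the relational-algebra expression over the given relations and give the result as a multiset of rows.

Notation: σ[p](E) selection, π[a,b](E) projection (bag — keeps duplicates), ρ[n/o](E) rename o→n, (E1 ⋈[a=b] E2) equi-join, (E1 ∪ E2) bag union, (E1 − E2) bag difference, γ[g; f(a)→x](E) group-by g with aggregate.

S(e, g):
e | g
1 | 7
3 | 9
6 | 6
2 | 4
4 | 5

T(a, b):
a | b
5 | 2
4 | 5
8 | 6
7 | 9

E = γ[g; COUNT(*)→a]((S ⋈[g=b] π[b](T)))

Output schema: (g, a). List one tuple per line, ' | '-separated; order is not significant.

Per-node cardinality:
  S → 5
  T → 4
  π[b](T) → 4
  (S ⋈[g=b] π[b](T)) → 3
  γ[g; COUNT(*)→a]((S ⋈[g=b] π[b](T))) → 3

== RESULT ==
g | a
5 | 1
6 | 1
9 | 1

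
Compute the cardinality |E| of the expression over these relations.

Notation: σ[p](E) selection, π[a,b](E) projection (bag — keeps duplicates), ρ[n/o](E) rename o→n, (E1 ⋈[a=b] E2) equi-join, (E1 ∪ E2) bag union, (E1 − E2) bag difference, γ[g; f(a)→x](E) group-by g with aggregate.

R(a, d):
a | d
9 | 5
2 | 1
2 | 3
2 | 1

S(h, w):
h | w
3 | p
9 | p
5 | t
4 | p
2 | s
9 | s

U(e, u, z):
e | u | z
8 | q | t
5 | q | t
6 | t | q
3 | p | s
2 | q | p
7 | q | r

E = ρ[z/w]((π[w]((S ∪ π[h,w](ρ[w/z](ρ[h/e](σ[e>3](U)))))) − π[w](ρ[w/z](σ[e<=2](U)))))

Per-node cardinality:
  S → 6
  U → 6
  σ[e>3](U) → 4
  ρ[h/e](σ[e>3](U)) → 4
  ρ[w/z](ρ[h/e](σ[e>3](U))) → 4
  π[h,w](ρ[w/z](ρ[h/e](σ[e>3](U)))) → 4
  (S ∪ π[h,w](ρ[w/z](ρ[h/e](σ[e>3](U))))) → 10
  π[w]((S ∪ π[h,w](ρ[w/z](ρ[h/e](σ[e>3](U)))))) → 10
  U → 6
  σ[e<=2](U) → 1
  ρ[w/z](σ[e<=2](U)) → 1
  π[w](ρ[w/z](σ[e<=2](U))) → 1
  (π[w]((S ∪ π[h,w](ρ[w/z](ρ[h/e](σ[e>3](U)))))) − π[w](ρ[w/z](σ[e<=2](U)))) → 9
  ρ[z/w]((π[w]((S ∪ π[h,w](ρ[w/z](ρ[h/e](σ[e>3](U)))))) − π[w](ρ[w/z](σ[e<=2](U))))) → 9

|E| = 9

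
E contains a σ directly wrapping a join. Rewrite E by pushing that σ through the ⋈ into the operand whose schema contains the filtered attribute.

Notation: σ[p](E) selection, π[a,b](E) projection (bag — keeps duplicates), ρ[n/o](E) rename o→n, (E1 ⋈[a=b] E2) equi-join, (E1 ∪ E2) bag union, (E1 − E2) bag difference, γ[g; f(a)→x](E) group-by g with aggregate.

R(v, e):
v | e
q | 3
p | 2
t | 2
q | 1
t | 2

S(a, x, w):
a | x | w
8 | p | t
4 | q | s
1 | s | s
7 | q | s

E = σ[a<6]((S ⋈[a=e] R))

σ filters on a, owned by the left side.
E' = (σ[a<6](S) ⋈[a=e] R)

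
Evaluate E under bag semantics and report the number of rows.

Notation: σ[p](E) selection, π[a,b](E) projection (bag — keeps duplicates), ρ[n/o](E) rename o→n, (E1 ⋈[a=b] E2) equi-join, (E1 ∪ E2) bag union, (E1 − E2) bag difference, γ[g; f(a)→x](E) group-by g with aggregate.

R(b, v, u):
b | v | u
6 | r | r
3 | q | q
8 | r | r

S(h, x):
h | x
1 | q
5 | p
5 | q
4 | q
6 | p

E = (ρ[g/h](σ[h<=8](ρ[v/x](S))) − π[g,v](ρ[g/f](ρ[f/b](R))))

Subexpression sizes:
  S → 5
  ρ[v/x](S) → 5
  σ[h<=8](ρ[v/x](S)) → 5
  ρ[g/h](σ[h<=8](ρ[v/x](S))) → 5
  R → 3
  ρ[f/b](R) → 3
  ρ[g/f](ρ[f/b](R)) → 3
  π[g,v](ρ[g/f](ρ[f/b](R))) → 3
  (ρ[g/h](σ[h<=8](ρ[v/x](S))) − π[g,v](ρ[g/f](ρ[f/b](R)))) → 5

|E| = 5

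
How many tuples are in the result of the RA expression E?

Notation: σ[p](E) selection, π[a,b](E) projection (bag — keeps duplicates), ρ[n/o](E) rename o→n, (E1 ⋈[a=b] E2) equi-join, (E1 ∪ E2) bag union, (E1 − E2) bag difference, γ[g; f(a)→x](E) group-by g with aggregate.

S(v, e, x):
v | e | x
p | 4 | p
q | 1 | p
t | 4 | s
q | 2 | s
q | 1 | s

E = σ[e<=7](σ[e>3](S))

Subexpression sizes:
  S → 5
  σ[e>3](S) → 2
  σ[e<=7](σ[e>3](S)) → 2

|E| = 2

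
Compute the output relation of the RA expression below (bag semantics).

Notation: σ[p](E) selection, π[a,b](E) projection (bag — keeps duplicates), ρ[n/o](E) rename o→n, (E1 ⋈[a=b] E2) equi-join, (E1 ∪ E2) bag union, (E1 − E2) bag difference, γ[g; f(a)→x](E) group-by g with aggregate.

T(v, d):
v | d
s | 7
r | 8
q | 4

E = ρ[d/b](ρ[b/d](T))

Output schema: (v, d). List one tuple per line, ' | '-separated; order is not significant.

Stepwise |·|:
  T → 3
  ρ[b/d](T) → 3
  ρ[d/b](ρ[b/d](T)) → 3

== RESULT ==
v | d
q | 4
r | 8
s | 7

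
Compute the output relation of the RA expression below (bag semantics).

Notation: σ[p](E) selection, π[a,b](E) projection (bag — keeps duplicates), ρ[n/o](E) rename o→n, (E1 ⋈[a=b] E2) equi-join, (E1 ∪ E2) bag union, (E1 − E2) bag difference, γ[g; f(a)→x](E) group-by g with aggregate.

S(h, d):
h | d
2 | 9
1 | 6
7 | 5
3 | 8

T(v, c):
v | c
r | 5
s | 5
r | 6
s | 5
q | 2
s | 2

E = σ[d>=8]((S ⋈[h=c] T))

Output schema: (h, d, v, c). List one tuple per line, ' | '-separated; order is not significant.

Per-node cardinality:
  S → 4
  T → 6
  (S ⋈[h=c] T) → 2
  σ[d>=8]((S ⋈[h=c] T)) → 2

== RESULT ==
h | d | v | c
2 | 9 | q | 2
2 | 9 | s | 2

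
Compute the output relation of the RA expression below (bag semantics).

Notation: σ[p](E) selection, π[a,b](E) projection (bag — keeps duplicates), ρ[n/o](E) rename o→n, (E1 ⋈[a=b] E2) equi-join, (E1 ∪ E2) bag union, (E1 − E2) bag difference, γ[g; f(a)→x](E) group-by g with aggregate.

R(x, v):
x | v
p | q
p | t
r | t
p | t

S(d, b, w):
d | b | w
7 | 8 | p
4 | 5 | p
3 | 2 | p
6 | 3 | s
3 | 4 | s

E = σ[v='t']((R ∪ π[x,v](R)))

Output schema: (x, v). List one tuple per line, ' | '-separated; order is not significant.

Per-node cardinality:
  R → 4
  R → 4
  π[x,v](R) → 4
  (R ∪ π[x,v](R)) → 8
  σ[v='t']((R ∪ π[x,v](R))) → 6

== RESULT ==
x | v
p | t
p | t
p | t
p | t
r | t
r | t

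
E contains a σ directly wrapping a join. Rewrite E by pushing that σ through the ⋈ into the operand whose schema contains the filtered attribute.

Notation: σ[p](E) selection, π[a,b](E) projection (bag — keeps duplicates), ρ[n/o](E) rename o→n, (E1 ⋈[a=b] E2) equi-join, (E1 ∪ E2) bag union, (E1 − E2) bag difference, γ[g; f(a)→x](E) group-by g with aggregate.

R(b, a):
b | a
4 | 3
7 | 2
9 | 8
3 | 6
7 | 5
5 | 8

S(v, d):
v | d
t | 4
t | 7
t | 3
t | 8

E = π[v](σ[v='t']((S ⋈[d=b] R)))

σ filters on v, owned by the left side.
E' = π[v]((σ[v='t'](S) ⋈[d=b] R))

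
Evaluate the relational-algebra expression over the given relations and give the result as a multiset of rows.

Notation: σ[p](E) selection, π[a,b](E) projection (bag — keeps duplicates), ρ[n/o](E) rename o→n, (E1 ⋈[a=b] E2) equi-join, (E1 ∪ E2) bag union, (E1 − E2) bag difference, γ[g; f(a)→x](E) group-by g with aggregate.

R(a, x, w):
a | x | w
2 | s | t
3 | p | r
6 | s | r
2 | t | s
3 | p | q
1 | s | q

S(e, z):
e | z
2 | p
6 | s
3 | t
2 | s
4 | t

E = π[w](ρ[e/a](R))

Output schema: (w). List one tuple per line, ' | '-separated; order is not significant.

Stepwise |·|:
  R → 6
  ρ[e/a](R) → 6
  π[w](ρ[e/a](R)) → 6

== RESULT ==
w
q
q
r
r
s
t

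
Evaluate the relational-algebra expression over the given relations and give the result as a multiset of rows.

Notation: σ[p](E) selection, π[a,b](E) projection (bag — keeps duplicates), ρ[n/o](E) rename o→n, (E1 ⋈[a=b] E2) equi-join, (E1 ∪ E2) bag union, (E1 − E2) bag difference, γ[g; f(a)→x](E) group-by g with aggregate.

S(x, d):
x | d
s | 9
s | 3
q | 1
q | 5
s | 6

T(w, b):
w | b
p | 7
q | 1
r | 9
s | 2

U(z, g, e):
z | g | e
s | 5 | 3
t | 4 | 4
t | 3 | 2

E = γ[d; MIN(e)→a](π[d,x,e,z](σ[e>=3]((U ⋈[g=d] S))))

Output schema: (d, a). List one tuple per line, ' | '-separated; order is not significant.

Subexpression sizes:
  U → 3
  S → 5
  (U ⋈[g=d] S) → 2
  σ[e>=3]((U ⋈[g=d] S)) → 1
  π[d,x,e,z](σ[e>=3]((U ⋈[g=d] S))) → 1
  γ[d; MIN(e)→a](π[d,x,e,z](σ[e>=3]((U ⋈[g=d] S)))) → 1

== RESULT ==
d | a
5 | 3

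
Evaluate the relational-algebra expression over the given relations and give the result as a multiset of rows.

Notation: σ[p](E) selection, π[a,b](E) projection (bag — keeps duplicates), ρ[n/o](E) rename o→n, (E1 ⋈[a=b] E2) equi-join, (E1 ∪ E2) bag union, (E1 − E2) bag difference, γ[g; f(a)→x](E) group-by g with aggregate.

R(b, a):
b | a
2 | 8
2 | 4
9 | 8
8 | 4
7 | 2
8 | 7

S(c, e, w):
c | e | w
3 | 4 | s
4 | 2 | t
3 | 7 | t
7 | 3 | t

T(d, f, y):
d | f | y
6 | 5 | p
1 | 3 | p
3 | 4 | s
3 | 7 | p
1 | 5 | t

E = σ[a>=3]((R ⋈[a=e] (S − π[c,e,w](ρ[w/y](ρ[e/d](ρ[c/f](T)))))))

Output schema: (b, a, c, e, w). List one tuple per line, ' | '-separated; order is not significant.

Row counts bottom-up:
  R → 6
  S → 4
  T → 5
  ρ[c/f](T) → 5
  ρ[e/d](ρ[c/f](T)) → 5
  ρ[w/y](ρ[e/d](ρ[c/f](T))) → 5
  π[c,e,w](ρ[w/y](ρ[e/d](ρ[c/f](T)))) → 5
  (S − π[c,e,w](ρ[w/y](ρ[e/d](ρ[c/f](T))))) → 4
  (R ⋈[a=e] (S − π[c,e,w](ρ[w/y](ρ[e/d](ρ[c/f](T)))))) → 4
  σ[a>=3]((R ⋈[a=e] (S − π[c,e,w](ρ[w/y](ρ[e/d](ρ[c/f](T))))))) → 3

== RESULT ==
b | a | c | e | w
2 | 4 | 3 | 4 | s
8 | 4 | 3 | 4 | s
8 | 7 | 3 | 7 | t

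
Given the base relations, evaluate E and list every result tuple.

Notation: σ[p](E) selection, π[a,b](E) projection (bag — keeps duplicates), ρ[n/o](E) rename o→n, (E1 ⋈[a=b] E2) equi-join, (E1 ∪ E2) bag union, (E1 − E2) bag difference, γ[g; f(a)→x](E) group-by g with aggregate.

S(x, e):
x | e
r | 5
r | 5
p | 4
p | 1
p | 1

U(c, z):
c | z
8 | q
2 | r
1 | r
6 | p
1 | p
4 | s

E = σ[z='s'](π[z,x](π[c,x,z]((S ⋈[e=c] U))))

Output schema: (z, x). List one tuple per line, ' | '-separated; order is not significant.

Stepwise |·|:
  S → 5
  U → 6
  (S ⋈[e=c] U) → 5
  π[c,x,z]((S ⋈[e=c] U)) → 5
  π[z,x](π[c,x,z]((S ⋈[e=c] U))) → 5
  σ[z='s'](π[z,x](π[c,x,z]((S ⋈[e=c] U)))) → 1

== RESULT ==
z | x
s | p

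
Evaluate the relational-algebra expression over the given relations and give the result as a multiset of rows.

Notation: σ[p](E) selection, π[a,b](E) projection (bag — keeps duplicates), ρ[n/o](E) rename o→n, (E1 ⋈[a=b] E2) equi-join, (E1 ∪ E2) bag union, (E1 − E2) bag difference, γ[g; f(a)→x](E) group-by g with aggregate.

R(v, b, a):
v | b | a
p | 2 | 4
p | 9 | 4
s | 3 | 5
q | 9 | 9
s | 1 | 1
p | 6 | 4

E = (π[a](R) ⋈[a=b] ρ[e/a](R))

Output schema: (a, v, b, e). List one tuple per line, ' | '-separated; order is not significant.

Per-node cardinality:
  R → 6
  π[a](R) → 6
  R → 6
  ρ[e/a](R) → 6
  (π[a](R) ⋈[a=b] ρ[e/a](R)) → 3

== RESULT ==
a | v | b | e
1 | s | 1 | 1
9 | p | 9 | 4
9 | q | 9 | 9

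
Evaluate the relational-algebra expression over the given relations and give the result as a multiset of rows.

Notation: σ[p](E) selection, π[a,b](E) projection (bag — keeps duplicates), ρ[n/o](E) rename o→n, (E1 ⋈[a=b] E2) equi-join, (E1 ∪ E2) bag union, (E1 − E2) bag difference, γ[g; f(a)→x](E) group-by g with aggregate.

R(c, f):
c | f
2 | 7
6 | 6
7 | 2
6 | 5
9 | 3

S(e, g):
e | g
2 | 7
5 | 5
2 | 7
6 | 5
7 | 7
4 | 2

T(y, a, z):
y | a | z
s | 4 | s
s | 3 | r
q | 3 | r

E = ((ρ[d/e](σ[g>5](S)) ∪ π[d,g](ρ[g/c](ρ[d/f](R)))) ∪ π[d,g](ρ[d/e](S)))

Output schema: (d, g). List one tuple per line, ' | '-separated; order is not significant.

Row counts bottom-up:
  S → 6
  σ[g>5](S) → 3
  ρ[d/e](σ[g>5](S)) → 3
  R → 5
  ρ[d/f](R) → 5
  ρ[g/c](ρ[d/f](R)) → 5
  π[d,g](ρ[g/c](ρ[d/f](R))) → 5
  (ρ[d/e](σ[g>5](S)) ∪ π[d,g](ρ[g/c](ρ[d/f](R)))) → 8
  S → 6
  ρ[d/e](S) → 6
  π[d,g](ρ[d/e](S)) → 6
  ((ρ[d/e](σ[g>5](S)) ∪ π[d,g](ρ[g/c](ρ[d/f](R)))) ∪ π[d,g](ρ[d/e](S))) → 14

== RESULT ==
d | g
2 | 7
2 | 7
2 | 7
2 | 7
2 | 7
3 | 9
4 | 2
5 | 5
5 | 6
6 | 5
6 | 6
7 | 2
7 | 7
7 | 7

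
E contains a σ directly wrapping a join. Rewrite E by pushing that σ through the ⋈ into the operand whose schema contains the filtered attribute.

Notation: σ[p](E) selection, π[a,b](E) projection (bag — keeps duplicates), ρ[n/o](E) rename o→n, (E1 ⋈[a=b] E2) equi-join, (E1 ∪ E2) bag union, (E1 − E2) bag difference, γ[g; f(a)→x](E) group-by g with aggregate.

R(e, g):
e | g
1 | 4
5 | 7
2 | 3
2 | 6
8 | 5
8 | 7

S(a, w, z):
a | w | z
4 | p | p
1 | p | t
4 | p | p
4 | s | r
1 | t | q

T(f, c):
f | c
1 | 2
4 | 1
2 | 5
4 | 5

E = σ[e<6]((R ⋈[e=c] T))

σ filters on e, owned by the left side.
E' = (σ[e<6](R) ⋈[e=c] T)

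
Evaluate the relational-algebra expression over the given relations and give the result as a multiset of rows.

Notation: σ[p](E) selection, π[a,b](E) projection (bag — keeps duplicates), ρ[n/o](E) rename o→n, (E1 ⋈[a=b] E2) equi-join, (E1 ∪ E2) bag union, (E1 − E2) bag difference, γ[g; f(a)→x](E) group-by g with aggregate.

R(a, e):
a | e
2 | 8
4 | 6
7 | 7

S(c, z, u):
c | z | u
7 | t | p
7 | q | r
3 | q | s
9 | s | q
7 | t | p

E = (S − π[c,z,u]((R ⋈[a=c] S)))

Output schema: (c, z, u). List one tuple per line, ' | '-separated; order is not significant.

Per-node cardinality:
  S → 5
  R → 3
  S → 5
  (R ⋈[a=c] S) → 3
  π[c,z,u]((R ⋈[a=c] S)) → 3
  (S − π[c,z,u]((R ⋈[a=c] S))) → 2

== RESULT ==
c | z | u
3 | q | s
9 | s | q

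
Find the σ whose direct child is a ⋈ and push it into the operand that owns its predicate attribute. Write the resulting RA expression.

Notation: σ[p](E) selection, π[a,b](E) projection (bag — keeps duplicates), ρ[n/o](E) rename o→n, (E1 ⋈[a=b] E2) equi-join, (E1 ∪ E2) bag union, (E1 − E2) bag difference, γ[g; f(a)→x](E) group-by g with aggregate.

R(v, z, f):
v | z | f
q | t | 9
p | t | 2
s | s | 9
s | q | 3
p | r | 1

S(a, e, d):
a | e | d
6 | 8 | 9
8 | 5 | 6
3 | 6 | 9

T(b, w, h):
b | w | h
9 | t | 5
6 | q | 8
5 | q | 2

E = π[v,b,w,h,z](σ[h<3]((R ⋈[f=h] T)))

σ filters on h, owned by the right side.
E' = π[v,b,w,h,z]((R ⋈[f=h] σ[h<3](T)))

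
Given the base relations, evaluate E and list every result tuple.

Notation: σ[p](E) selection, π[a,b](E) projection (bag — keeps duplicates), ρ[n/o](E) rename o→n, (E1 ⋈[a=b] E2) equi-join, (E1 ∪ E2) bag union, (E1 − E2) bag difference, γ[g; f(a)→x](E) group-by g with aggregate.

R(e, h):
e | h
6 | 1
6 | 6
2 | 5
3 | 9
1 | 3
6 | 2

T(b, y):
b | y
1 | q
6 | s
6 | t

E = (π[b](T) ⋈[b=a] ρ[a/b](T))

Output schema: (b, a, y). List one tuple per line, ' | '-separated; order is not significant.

Per-node cardinality:
  T → 3
  π[b](T) → 3
  T → 3
  ρ[a/b](T) → 3
  (π[b](T) ⋈[b=a] ρ[a/b](T)) → 5

== RESULT ==
b | a | y
1 | 1 | q
6 | 6 | s
6 | 6 | s
6 | 6 | t
6 | 6 | t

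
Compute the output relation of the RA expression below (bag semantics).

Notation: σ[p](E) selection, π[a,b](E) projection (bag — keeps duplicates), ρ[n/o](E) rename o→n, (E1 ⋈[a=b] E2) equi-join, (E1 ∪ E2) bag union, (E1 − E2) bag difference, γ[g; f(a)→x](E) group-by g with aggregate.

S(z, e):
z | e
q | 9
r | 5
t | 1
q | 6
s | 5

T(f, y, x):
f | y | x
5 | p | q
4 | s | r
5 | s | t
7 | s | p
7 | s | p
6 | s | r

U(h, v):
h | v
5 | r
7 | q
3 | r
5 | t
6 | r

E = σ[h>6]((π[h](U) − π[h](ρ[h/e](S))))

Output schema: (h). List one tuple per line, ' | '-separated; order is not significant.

Stepwise |·|:
  U → 5
  π[h](U) → 5
  S → 5
  ρ[h/e](S) → 5
  π[h](ρ[h/e](S)) → 5
  (π[h](U) − π[h](ρ[h/e](S))) → 2
  σ[h>6]((π[h](U) − π[h](ρ[h/e](S)))) → 1

== RESULT ==
h
7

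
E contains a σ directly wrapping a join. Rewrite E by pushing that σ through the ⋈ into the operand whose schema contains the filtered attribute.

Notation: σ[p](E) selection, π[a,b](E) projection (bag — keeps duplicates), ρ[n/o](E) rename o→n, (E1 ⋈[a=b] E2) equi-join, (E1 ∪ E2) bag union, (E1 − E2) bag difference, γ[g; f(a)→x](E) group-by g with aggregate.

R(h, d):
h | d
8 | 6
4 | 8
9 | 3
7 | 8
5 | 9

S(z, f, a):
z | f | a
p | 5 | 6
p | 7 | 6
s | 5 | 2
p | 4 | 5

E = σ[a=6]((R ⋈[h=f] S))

σ filters on a, owned by the right side.
E' = (R ⋈[h=f] σ[a=6](S))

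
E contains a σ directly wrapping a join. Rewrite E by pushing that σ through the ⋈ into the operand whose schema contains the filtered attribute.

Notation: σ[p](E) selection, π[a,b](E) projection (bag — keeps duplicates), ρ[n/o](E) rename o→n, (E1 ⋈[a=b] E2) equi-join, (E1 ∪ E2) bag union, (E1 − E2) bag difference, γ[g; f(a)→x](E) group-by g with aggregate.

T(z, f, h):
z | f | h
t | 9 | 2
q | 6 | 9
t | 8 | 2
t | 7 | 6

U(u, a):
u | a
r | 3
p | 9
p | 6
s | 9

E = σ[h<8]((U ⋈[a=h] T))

σ filters on h, owned by the right side.
E' = (U ⋈[a=h] σ[h<8](T))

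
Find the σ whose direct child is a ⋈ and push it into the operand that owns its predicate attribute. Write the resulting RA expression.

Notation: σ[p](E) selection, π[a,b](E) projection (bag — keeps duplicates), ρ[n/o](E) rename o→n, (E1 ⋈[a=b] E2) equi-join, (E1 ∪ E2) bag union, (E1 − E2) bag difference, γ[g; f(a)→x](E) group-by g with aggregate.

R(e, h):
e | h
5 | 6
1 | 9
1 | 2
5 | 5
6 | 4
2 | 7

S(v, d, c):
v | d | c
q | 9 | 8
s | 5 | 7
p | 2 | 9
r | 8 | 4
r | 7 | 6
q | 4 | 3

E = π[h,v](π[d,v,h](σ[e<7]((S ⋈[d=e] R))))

σ filters on e, owned by the right side.
E' = π[h,v](π[d,v,h]((S ⋈[d=e] σ[e<7](R))))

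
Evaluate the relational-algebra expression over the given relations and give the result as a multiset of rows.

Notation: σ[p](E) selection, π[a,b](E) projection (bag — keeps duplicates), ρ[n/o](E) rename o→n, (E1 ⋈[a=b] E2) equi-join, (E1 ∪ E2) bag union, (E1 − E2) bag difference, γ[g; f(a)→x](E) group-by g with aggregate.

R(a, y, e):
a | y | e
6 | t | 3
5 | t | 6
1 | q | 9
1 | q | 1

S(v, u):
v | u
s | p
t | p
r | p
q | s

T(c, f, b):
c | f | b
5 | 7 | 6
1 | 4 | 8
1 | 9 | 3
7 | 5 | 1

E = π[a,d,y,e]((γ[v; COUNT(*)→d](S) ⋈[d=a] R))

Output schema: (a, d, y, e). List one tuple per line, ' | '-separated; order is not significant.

Row counts bottom-up:
  S → 4
  γ[v; COUNT(*)→d](S) → 4
  R → 4
  (γ[v; COUNT(*)→d](S) ⋈[d=a] R) → 8
  π[a,d,y,e]((γ[v; COUNT(*)→d](S) ⋈[d=a] R)) → 8

== RESULT ==
a | d | y | e
1 | 1 | q | 1
1 | 1 | q | 1
1 | 1 | q | 1
1 | 1 | q | 1
1 | 1 | q | 9
1 | 1 | q | 9
1 | 1 | q | 9
1 | 1 | q | 9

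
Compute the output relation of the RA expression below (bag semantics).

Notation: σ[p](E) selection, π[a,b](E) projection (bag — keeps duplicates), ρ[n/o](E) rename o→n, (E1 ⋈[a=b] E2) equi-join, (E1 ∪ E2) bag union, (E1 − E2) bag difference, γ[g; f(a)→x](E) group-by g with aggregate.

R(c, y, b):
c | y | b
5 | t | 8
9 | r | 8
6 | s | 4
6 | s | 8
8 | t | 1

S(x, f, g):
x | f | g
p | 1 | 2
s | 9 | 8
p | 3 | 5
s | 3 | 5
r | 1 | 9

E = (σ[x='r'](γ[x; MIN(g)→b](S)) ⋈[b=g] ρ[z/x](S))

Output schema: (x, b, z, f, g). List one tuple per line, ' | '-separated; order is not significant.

Per-node cardinality:
  S → 5
  γ[x; MIN(g)→b](S) → 3
  σ[x='r'](γ[x; MIN(g)→b](S)) → 1
  S → 5
  ρ[z/x](S) → 5
  (σ[x='r'](γ[x; MIN(g)→b](S)) ⋈[b=g] ρ[z/x](S)) → 1

== RESULT ==
x | b | z | f | g
r | 9 | r | 1 | 9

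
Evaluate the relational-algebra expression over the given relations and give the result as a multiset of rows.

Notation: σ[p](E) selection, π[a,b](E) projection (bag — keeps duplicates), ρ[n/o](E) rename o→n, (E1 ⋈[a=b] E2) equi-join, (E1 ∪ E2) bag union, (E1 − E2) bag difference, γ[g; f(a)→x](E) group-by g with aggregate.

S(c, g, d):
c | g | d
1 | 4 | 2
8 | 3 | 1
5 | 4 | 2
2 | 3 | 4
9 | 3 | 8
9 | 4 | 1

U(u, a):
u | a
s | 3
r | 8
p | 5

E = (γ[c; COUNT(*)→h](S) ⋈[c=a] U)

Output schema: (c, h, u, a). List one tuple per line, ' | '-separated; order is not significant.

Row counts bottom-up:
  S → 6
  γ[c; COUNT(*)→h](S) → 5
  U → 3
  (γ[c; COUNT(*)→h](S) ⋈[c=a] U) → 2

== RESULT ==
c | h | u | a
5 | 1 | p | 5
8 | 1 | r | 8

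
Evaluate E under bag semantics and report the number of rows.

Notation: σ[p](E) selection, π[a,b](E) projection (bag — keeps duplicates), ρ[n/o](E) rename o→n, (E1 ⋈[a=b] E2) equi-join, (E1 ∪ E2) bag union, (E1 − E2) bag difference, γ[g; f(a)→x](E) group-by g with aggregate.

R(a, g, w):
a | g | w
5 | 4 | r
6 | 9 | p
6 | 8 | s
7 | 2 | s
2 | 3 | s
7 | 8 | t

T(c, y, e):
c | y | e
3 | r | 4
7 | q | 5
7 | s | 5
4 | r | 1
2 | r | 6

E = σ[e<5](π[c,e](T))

Subexpression sizes:
  T → 5
  π[c,e](T) → 5
  σ[e<5](π[c,e](T)) → 2

|E| = 2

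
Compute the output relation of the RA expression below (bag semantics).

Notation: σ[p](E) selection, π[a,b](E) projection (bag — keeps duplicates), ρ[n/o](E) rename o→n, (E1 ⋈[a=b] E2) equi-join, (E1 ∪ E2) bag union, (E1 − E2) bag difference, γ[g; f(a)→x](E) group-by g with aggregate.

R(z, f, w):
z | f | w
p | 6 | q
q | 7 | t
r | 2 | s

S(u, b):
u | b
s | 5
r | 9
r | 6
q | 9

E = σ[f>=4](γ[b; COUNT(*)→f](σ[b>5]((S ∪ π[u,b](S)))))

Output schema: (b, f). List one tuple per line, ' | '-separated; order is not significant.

Stepwise |·|:
  S → 4
  S → 4
  π[u,b](S) → 4
  (S ∪ π[u,b](S)) → 8
  σ[b>5]((S ∪ π[u,b](S))) → 6
  γ[b; COUNT(*)→f](σ[b>5]((S ∪ π[u,b](S)))) → 2
  σ[f>=4](γ[b; COUNT(*)→f](σ[b>5]((S ∪ π[u,b](S))))) → 1

== RESULT ==
b | f
9 | 4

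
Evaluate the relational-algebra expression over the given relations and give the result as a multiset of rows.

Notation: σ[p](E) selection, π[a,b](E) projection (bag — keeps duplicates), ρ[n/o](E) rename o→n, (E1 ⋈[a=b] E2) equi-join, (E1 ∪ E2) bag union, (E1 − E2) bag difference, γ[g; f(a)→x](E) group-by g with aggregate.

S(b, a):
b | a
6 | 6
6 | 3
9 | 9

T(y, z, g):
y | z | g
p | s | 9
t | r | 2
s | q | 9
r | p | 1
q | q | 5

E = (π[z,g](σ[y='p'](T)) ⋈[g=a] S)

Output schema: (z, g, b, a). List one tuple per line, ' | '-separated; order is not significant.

Row counts bottom-up:
  T → 5
  σ[y='p'](T) → 1
  π[z,g](σ[y='p'](T)) → 1
  S → 3
  (π[z,g](σ[y='p'](T)) ⋈[g=a] S) → 1

== RESULT ==
z | g | b | a
s | 9 | 9 | 9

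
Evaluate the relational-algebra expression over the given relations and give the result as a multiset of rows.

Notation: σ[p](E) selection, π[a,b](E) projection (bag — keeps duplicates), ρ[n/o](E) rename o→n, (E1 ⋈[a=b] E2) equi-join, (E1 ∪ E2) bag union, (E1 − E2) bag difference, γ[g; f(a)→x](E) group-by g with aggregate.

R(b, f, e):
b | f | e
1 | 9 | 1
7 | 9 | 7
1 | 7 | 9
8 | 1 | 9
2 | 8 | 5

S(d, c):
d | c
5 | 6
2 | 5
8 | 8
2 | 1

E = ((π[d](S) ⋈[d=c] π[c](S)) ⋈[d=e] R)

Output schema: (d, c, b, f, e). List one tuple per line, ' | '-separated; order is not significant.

Row counts bottom-up:
  S → 4
  π[d](S) → 4
  S → 4
  π[c](S) → 4
  (π[d](S) ⋈[d=c] π[c](S)) → 2
  R → 5
  ((π[d](S) ⋈[d=c] π[c](S)) ⋈[d=e] R) → 1

== RESULT ==
d | c | b | f | e
5 | 5 | 2 | 8 | 5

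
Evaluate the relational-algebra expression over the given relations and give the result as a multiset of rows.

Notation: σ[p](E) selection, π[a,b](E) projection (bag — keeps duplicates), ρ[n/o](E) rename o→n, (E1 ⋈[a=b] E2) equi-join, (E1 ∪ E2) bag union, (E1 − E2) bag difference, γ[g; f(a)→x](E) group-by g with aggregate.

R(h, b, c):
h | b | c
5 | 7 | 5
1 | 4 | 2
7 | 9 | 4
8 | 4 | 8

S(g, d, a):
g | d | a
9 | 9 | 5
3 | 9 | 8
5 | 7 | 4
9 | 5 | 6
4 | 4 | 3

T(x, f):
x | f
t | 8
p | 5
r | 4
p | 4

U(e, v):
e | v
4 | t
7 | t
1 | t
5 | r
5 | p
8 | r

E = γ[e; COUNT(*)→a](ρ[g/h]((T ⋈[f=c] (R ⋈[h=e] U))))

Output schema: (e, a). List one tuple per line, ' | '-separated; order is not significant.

Subexpression sizes:
  T → 4
  R → 4
  U → 6
  (R ⋈[h=e] U) → 5
  (T ⋈[f=c] (R ⋈[h=e] U)) → 5
  ρ[g/h]((T ⋈[f=c] (R ⋈[h=e] U))) → 5
  γ[e; COUNT(*)→a](ρ[g/h]((T ⋈[f=c] (R ⋈[h=e] U)))) → 3

== RESULT ==
e | a
5 | 2
7 | 2
8 | 1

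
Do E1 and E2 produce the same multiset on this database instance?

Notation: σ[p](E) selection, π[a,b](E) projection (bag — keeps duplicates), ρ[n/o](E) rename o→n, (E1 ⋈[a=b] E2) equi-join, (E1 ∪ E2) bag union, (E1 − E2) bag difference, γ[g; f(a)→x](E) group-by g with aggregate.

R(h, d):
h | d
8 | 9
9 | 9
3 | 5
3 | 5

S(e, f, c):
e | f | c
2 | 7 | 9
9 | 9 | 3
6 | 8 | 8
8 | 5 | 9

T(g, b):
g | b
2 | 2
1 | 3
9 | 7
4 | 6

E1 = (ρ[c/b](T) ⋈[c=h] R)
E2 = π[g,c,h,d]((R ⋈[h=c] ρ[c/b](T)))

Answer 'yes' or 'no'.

E1 row counts bottom-up:
  T → 4
  ρ[c/b](T) → 4
  R → 4
  (ρ[c/b](T) ⋈[c=h] R) → 2
E2 row counts bottom-up:
  R → 4
  T → 4
  ρ[c/b](T) → 4
  (R ⋈[h=c] ρ[c/b](T)) → 2
  π[g,c,h,d]((R ⋈[h=c] ρ[c/b](T))) → 2

E1 and E2 produce the same multiset:
g | c | h | d
1 | 3 | 3 | 5
1 | 3 | 3 | 5

yes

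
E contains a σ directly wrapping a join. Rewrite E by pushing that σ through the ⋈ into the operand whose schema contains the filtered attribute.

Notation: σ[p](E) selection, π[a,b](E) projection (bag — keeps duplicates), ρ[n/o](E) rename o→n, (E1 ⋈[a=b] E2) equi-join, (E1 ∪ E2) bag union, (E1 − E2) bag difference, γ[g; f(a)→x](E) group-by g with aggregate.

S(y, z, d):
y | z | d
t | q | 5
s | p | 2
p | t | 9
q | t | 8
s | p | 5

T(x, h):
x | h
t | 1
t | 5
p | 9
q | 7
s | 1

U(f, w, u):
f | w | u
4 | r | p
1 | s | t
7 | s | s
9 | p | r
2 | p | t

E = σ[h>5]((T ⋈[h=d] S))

σ filters on h, owned by the left side.
E' = (σ[h>5](T) ⋈[h=d] S)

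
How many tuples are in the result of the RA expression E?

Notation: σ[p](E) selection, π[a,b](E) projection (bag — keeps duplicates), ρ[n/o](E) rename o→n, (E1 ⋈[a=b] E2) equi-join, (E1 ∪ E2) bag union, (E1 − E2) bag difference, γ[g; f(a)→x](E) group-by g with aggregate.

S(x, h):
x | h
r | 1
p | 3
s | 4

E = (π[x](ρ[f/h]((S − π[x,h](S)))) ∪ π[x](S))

Row counts bottom-up:
  S → 3
  S → 3
  π[x,h](S) → 3
  (S − π[x,h](S)) → 0
  ρ[f/h]((S − π[x,h](S))) → 0
  π[x](ρ[f/h]((S − π[x,h](S)))) → 0
  S → 3
  π[x](S) → 3
  (π[x](ρ[f/h]((S − π[x,h](S)))) ∪ π[x](S)) → 3

|E| = 3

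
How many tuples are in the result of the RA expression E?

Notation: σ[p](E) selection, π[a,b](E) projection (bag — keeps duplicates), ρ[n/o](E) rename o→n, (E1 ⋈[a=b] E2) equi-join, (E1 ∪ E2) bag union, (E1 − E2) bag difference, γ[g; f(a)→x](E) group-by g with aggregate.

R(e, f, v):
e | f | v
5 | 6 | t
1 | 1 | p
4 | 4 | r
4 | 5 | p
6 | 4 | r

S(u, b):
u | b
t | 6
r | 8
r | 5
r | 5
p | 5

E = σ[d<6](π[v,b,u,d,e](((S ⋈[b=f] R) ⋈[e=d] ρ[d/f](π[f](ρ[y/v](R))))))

Stepwise |·|:
  S → 5
  R → 5
  (S ⋈[b=f] R) → 4
  R → 5
  ρ[y/v](R) → 5
  π[f](ρ[y/v](R)) → 5
  ρ[d/f](π[f](ρ[y/v](R))) → 5
  ((S ⋈[b=f] R) ⋈[e=d] ρ[d/f](π[f](ρ[y/v](R)))) → 7
  π[v,b,u,d,e](((S ⋈[b=f] R) ⋈[e=d] ρ[d/f](π[f](ρ[y/v](R))))) → 7
  σ[d<6](π[v,b,u,d,e](((S ⋈[b=f] R) ⋈[e=d] ρ[d/f](π[f](ρ[y/v](R)))))) → 7

|E| = 7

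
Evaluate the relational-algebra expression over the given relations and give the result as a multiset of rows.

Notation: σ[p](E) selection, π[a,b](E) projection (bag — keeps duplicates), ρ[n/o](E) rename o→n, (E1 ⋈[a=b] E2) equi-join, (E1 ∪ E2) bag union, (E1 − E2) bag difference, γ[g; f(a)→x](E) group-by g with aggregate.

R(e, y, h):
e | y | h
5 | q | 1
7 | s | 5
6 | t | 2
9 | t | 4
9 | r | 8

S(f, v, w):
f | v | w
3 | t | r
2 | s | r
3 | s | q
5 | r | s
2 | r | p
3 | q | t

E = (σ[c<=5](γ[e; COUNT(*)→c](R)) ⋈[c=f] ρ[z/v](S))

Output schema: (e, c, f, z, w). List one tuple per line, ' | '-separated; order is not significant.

Stepwise |·|:
  R → 5
  γ[e; COUNT(*)→c](R) → 4
  σ[c<=5](γ[e; COUNT(*)→c](R)) → 4
  S → 6
  ρ[z/v](S) → 6
  (σ[c<=5](γ[e; COUNT(*)→c](R)) ⋈[c=f] ρ[z/v](S)) → 2

== RESULT ==
e | c | f | z | w
9 | 2 | 2 | r | p
9 | 2 | 2 | s | r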